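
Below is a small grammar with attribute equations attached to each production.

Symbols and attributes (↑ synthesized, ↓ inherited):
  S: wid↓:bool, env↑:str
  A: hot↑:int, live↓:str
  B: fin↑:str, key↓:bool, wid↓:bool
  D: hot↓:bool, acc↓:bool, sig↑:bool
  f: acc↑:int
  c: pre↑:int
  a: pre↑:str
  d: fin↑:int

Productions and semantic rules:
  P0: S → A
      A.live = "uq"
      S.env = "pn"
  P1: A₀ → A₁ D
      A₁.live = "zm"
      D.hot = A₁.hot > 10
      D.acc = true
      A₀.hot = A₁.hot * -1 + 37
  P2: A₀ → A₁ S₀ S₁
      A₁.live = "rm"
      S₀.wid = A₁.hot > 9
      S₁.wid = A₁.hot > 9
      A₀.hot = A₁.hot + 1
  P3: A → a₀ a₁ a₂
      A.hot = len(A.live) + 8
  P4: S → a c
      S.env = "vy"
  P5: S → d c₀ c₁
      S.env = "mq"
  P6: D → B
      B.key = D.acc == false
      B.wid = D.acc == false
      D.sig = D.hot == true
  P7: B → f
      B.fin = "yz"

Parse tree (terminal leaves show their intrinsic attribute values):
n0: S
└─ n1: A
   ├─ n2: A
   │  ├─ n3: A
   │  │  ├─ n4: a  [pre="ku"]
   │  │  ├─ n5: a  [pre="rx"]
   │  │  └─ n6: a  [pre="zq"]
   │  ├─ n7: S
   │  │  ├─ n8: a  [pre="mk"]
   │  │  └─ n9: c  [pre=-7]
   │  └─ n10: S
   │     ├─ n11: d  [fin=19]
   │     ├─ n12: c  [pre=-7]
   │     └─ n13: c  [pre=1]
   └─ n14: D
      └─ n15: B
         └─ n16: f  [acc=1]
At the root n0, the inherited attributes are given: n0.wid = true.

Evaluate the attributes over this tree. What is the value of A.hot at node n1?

26

1. n0.wid = true  [given at root]
2. n1.live = "uq"  ["uq"]
3. n2.live = "zm"  ["zm"]
4. n3.live = "rm"  ["rm"]
5. n4.pre = "ku"  [terminal]
6. n5.pre = "rx"  [terminal]
7. n6.pre = "zq"  [terminal]
8. n3.hot = 10  [len(A.live) + 8]
9. n7.wid = true  [A₁.hot > 9]
10. n8.pre = "mk"  [terminal]
11. n9.pre = -7  [terminal]
12. n7.env = "vy"  ["vy"]
13. n10.wid = true  [A₁.hot > 9]
14. n11.fin = 19  [terminal]
15. n12.pre = -7  [terminal]
16. n13.pre = 1  [terminal]
17. n10.env = "mq"  ["mq"]
18. n2.hot = 11  [A₁.hot + 1]
19. n14.hot = true  [A₁.hot > 10]
20. n14.acc = true  [true]
21. n15.key = false  [D.acc == false]
22. n15.wid = false  [D.acc == false]
23. n16.acc = 1  [terminal]
24. n15.fin = "yz"  ["yz"]
25. n14.sig = true  [D.hot == true]
26. n1.hot = 26  [A₁.hot * -1 + 37]
27. n0.env = "pn"  ["pn"]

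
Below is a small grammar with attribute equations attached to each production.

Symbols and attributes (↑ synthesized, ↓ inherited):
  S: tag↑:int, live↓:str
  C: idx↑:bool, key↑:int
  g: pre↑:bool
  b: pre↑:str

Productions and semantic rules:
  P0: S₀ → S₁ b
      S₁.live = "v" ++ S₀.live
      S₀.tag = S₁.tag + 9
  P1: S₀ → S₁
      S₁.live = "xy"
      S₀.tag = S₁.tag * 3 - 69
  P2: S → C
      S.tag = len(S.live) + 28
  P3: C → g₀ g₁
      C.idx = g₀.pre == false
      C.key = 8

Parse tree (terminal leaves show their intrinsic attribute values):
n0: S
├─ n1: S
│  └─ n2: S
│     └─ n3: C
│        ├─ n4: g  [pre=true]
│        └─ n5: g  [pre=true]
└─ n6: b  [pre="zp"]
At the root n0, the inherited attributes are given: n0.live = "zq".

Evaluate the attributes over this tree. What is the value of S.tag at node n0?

30

1. n0.live = "zq"  [given at root]
2. n1.live = "vzq"  ["v" ++ S₀.live]
3. n2.live = "xy"  ["xy"]
4. n4.pre = true  [terminal]
5. n5.pre = true  [terminal]
6. n3.idx = false  [g₀.pre == false]
7. n3.key = 8  [8]
8. n2.tag = 30  [len(S.live) + 28]
9. n1.tag = 21  [S₁.tag * 3 - 69]
10. n6.pre = "zp"  [terminal]
11. n0.tag = 30  [S₁.tag + 9]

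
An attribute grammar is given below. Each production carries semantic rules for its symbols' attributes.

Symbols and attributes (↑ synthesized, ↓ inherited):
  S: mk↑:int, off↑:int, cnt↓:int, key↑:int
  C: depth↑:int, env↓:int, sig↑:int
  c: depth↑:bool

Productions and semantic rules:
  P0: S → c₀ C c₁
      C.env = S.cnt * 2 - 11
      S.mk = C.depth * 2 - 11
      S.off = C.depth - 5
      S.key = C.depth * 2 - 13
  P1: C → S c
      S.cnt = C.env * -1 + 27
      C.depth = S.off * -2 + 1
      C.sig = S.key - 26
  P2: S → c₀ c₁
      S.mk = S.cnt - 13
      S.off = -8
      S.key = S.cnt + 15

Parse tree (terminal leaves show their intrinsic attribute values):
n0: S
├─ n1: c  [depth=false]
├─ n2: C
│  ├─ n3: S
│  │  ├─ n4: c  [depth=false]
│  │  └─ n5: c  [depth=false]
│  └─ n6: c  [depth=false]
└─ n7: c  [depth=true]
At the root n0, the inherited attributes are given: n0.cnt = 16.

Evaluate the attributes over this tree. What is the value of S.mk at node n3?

1. n0.cnt = 16  [given at root]
2. n1.depth = false  [terminal]
3. n2.env = 21  [S.cnt * 2 - 11]
4. n3.cnt = 6  [C.env * -1 + 27]
5. n4.depth = false  [terminal]
6. n5.depth = false  [terminal]
7. n3.mk = -7  [S.cnt - 13]
8. n3.off = -8  [-8]
9. n3.key = 21  [S.cnt + 15]
10. n6.depth = false  [terminal]
11. n2.depth = 17  [S.off * -2 + 1]
12. n2.sig = -5  [S.key - 26]
13. n7.depth = true  [terminal]
14. n0.mk = 23  [C.depth * 2 - 11]
15. n0.off = 12  [C.depth - 5]
16. n0.key = 21  [C.depth * 2 - 13]

-7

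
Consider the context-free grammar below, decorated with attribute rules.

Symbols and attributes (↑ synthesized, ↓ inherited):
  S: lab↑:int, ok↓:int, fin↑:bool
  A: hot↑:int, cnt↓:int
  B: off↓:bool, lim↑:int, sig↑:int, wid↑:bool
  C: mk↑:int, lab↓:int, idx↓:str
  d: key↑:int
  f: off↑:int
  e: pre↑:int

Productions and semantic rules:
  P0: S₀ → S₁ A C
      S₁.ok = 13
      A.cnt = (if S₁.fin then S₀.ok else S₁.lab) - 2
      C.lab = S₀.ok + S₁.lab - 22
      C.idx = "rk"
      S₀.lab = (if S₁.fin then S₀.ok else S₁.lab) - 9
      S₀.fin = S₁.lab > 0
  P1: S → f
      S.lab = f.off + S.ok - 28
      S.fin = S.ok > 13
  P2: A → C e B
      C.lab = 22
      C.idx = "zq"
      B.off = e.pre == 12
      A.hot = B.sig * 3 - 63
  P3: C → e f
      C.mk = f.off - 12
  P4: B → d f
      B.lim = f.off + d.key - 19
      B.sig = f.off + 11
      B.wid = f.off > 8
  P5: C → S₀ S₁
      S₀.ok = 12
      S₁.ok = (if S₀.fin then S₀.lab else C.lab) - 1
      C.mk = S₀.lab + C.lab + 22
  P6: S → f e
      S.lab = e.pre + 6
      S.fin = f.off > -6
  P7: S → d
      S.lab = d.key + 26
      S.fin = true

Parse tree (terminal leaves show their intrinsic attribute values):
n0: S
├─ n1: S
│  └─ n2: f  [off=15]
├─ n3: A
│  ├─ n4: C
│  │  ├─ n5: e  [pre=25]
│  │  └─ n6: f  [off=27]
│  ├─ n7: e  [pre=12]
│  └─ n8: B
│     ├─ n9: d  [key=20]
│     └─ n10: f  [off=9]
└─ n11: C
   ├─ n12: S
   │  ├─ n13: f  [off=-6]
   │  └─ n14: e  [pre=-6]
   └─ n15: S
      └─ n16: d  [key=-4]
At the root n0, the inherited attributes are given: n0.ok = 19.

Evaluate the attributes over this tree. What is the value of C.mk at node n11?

1. n0.ok = 19  [given at root]
2. n1.ok = 13  [13]
3. n2.off = 15  [terminal]
4. n1.lab = 0  [f.off + S.ok - 28]
5. n1.fin = false  [S.ok > 13]
6. n3.cnt = -2  [(if S₁.fin then S₀.ok else S₁.lab) - 2]
7. n4.lab = 22  [22]
8. n4.idx = "zq"  ["zq"]
9. n5.pre = 25  [terminal]
10. n6.off = 27  [terminal]
11. n4.mk = 15  [f.off - 12]
12. n7.pre = 12  [terminal]
13. n8.off = true  [e.pre == 12]
14. n9.key = 20  [terminal]
15. n10.off = 9  [terminal]
16. n8.lim = 10  [f.off + d.key - 19]
17. n8.sig = 20  [f.off + 11]
18. n8.wid = true  [f.off > 8]
19. n3.hot = -3  [B.sig * 3 - 63]
20. n11.lab = -3  [S₀.ok + S₁.lab - 22]
21. n11.idx = "rk"  ["rk"]
22. n12.ok = 12  [12]
23. n13.off = -6  [terminal]
24. n14.pre = -6  [terminal]
25. n12.lab = 0  [e.pre + 6]
26. n12.fin = false  [f.off > -6]
27. n15.ok = -4  [(if S₀.fin then S₀.lab else C.lab) - 1]
28. n16.key = -4  [terminal]
29. n15.lab = 22  [d.key + 26]
30. n15.fin = true  [true]
31. n11.mk = 19  [S₀.lab + C.lab + 22]
32. n0.lab = -9  [(if S₁.fin then S₀.ok else S₁.lab) - 9]
33. n0.fin = false  [S₁.lab > 0]

19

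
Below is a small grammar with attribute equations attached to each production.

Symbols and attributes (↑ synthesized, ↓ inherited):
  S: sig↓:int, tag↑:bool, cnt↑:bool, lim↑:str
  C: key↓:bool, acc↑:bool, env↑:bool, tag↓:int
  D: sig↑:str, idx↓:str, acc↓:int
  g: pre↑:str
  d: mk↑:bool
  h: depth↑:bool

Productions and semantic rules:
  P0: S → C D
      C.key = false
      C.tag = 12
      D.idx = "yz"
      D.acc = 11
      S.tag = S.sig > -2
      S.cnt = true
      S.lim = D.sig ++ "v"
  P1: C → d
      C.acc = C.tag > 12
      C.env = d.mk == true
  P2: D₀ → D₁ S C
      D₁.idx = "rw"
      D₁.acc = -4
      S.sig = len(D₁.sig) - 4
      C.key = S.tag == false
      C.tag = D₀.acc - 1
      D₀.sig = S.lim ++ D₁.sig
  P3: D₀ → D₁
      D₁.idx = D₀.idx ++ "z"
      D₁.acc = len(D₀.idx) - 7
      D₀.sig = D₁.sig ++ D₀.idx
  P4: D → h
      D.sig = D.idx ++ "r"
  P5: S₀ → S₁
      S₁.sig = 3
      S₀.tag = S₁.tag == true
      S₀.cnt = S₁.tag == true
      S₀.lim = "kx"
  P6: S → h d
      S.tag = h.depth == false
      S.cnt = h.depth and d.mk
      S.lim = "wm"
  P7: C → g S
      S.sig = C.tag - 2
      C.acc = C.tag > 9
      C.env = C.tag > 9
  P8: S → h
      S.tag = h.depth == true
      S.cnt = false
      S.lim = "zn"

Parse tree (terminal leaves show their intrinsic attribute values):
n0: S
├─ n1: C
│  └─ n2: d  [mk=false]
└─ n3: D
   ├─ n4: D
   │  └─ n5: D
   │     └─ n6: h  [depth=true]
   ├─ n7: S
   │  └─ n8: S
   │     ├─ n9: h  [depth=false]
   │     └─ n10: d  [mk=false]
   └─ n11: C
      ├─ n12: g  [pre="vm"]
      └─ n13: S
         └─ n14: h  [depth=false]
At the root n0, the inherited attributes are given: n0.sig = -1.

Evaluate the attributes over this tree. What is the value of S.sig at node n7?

2

1. n0.sig = -1  [given at root]
2. n1.key = false  [false]
3. n1.tag = 12  [12]
4. n2.mk = false  [terminal]
5. n1.acc = false  [C.tag > 12]
6. n1.env = false  [d.mk == true]
7. n3.idx = "yz"  ["yz"]
8. n3.acc = 11  [11]
9. n4.idx = "rw"  ["rw"]
10. n4.acc = -4  [-4]
11. n5.idx = "rwz"  [D₀.idx ++ "z"]
12. n5.acc = -5  [len(D₀.idx) - 7]
13. n6.depth = true  [terminal]
14. n5.sig = "rwzr"  [D.idx ++ "r"]
15. n4.sig = "rwzrrw"  [D₁.sig ++ D₀.idx]
16. n7.sig = 2  [len(D₁.sig) - 4]
17. n8.sig = 3  [3]
18. n9.depth = false  [terminal]
19. n10.mk = false  [terminal]
20. n8.tag = true  [h.depth == false]
21. n8.cnt = false  [h.depth and d.mk]
22. n8.lim = "wm"  ["wm"]
23. n7.tag = true  [S₁.tag == true]
24. n7.cnt = true  [S₁.tag == true]
25. n7.lim = "kx"  ["kx"]
26. n11.key = false  [S.tag == false]
27. n11.tag = 10  [D₀.acc - 1]
28. n12.pre = "vm"  [terminal]
29. n13.sig = 8  [C.tag - 2]
30. n14.depth = false  [terminal]
31. n13.tag = false  [h.depth == true]
32. n13.cnt = false  [false]
33. n13.lim = "zn"  ["zn"]
34. n11.acc = true  [C.tag > 9]
35. n11.env = true  [C.tag > 9]
36. n3.sig = "kxrwzrrw"  [S.lim ++ D₁.sig]
37. n0.tag = true  [S.sig > -2]
38. n0.cnt = true  [true]
39. n0.lim = "kxrwzrrwv"  [D.sig ++ "v"]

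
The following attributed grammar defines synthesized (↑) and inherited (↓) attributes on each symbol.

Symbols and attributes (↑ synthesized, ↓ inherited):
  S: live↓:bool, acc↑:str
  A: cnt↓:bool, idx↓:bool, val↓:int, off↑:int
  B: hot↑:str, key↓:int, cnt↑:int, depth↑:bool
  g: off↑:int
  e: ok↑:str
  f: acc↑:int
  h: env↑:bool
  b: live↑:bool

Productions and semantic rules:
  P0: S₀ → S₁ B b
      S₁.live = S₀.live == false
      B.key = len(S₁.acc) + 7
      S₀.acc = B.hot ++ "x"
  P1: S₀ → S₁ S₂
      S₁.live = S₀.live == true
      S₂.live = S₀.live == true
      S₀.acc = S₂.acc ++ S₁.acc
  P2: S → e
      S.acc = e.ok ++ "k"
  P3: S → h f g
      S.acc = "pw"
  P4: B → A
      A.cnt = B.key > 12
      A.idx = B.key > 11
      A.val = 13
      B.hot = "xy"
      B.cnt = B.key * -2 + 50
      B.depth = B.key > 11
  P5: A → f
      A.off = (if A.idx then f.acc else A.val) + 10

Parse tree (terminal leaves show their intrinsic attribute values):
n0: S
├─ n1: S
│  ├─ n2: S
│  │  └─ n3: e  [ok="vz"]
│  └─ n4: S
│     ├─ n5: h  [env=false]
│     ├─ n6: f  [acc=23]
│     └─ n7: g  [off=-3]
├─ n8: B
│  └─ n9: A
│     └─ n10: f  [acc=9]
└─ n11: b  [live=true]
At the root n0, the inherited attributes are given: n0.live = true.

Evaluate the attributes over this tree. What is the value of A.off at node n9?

19

1. n0.live = true  [given at root]
2. n1.live = false  [S₀.live == false]
3. n2.live = false  [S₀.live == true]
4. n3.ok = "vz"  [terminal]
5. n2.acc = "vzk"  [e.ok ++ "k"]
6. n4.live = false  [S₀.live == true]
7. n5.env = false  [terminal]
8. n6.acc = 23  [terminal]
9. n7.off = -3  [terminal]
10. n4.acc = "pw"  ["pw"]
11. n1.acc = "pwvzk"  [S₂.acc ++ S₁.acc]
12. n8.key = 12  [len(S₁.acc) + 7]
13. n9.cnt = false  [B.key > 12]
14. n9.idx = true  [B.key > 11]
15. n9.val = 13  [13]
16. n10.acc = 9  [terminal]
17. n9.off = 19  [(if A.idx then f.acc else A.val) + 10]
18. n8.hot = "xy"  ["xy"]
19. n8.cnt = 26  [B.key * -2 + 50]
20. n8.depth = true  [B.key > 11]
21. n11.live = true  [terminal]
22. n0.acc = "xyx"  [B.hot ++ "x"]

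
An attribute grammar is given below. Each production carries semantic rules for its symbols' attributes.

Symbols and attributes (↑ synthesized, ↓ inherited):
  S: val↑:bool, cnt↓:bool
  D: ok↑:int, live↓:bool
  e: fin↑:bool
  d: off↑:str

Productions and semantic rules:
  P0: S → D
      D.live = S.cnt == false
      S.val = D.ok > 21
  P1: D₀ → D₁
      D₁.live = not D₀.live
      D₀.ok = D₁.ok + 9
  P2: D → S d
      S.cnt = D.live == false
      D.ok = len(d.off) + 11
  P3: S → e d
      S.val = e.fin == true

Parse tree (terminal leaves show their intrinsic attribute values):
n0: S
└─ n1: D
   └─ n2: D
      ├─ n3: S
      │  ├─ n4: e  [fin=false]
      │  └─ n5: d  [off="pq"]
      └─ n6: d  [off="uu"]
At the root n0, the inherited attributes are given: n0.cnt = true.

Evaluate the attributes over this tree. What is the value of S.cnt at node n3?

1. n0.cnt = true  [given at root]
2. n1.live = false  [S.cnt == false]
3. n2.live = true  [not D₀.live]
4. n3.cnt = false  [D.live == false]
5. n4.fin = false  [terminal]
6. n5.off = "pq"  [terminal]
7. n3.val = false  [e.fin == true]
8. n6.off = "uu"  [terminal]
9. n2.ok = 13  [len(d.off) + 11]
10. n1.ok = 22  [D₁.ok + 9]
11. n0.val = true  [D.ok > 21]

false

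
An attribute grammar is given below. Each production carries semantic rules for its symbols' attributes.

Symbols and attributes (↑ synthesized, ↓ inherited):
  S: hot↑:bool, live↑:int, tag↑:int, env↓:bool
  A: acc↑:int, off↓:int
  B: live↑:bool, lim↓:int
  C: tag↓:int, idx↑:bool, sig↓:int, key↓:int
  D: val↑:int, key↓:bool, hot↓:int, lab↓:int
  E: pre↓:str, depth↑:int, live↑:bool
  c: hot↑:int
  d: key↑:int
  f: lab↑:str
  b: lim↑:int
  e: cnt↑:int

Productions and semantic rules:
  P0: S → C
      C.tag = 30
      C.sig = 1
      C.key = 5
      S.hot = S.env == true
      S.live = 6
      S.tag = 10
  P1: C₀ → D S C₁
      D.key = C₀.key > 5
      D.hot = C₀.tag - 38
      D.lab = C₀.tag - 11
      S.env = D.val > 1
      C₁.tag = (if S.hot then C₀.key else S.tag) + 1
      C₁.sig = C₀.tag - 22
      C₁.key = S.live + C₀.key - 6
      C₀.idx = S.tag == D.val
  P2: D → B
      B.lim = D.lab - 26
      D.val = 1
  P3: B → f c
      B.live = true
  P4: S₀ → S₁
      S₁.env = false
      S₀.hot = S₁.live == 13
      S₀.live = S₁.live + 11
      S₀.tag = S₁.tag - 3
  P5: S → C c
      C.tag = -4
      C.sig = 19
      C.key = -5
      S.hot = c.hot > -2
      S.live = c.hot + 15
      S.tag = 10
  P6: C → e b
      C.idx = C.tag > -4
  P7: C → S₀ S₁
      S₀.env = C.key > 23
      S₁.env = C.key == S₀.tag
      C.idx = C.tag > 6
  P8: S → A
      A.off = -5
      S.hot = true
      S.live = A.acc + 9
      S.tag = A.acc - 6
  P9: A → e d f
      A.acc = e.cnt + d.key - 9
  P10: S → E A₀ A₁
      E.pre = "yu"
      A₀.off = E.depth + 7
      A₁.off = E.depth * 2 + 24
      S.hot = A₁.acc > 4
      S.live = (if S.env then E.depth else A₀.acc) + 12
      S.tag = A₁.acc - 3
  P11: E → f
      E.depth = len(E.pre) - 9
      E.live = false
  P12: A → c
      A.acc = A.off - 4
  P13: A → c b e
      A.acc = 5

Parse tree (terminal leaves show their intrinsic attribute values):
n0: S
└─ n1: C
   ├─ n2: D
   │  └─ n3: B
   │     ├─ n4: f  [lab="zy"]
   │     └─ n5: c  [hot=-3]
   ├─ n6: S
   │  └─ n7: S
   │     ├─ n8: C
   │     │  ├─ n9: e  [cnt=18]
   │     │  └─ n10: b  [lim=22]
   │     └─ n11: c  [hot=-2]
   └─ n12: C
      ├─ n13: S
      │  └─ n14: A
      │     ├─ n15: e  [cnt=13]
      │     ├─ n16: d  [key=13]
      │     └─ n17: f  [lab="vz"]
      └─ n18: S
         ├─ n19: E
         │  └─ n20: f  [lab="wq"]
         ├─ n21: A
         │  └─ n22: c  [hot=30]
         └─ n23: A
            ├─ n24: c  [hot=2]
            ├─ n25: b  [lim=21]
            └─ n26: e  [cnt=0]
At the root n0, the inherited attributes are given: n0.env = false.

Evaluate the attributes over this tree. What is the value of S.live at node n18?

8

1. n0.env = false  [given at root]
2. n1.tag = 30  [30]
3. n1.sig = 1  [1]
4. n1.key = 5  [5]
5. n2.key = false  [C₀.key > 5]
6. n2.hot = -8  [C₀.tag - 38]
7. n2.lab = 19  [C₀.tag - 11]
8. n3.lim = -7  [D.lab - 26]
9. n4.lab = "zy"  [terminal]
10. n5.hot = -3  [terminal]
11. n3.live = true  [true]
12. n2.val = 1  [1]
13. n6.env = false  [D.val > 1]
14. n7.env = false  [false]
15. n8.tag = -4  [-4]
16. n8.sig = 19  [19]
17. n8.key = -5  [-5]
18. n9.cnt = 18  [terminal]
19. n10.lim = 22  [terminal]
20. n8.idx = false  [C.tag > -4]
21. n11.hot = -2  [terminal]
22. n7.hot = false  [c.hot > -2]
23. n7.live = 13  [c.hot + 15]
24. n7.tag = 10  [10]
25. n6.hot = true  [S₁.live == 13]
26. n6.live = 24  [S₁.live + 11]
27. n6.tag = 7  [S₁.tag - 3]
28. n12.tag = 6  [(if S.hot then C₀.key else S.tag) + 1]
29. n12.sig = 8  [C₀.tag - 22]
30. n12.key = 23  [S.live + C₀.key - 6]
31. n13.env = false  [C.key > 23]
32. n14.off = -5  [-5]
33. n15.cnt = 13  [terminal]
34. n16.key = 13  [terminal]
35. n17.lab = "vz"  [terminal]
36. n14.acc = 17  [e.cnt + d.key - 9]
37. n13.hot = true  [true]
38. n13.live = 26  [A.acc + 9]
39. n13.tag = 11  [A.acc - 6]
40. n18.env = false  [C.key == S₀.tag]
41. n19.pre = "yu"  ["yu"]
42. n20.lab = "wq"  [terminal]
43. n19.depth = -7  [len(E.pre) - 9]
44. n19.live = false  [false]
45. n21.off = 0  [E.depth + 7]
46. n22.hot = 30  [terminal]
47. n21.acc = -4  [A.off - 4]
48. n23.off = 10  [E.depth * 2 + 24]
49. n24.hot = 2  [terminal]
50. n25.lim = 21  [terminal]
51. n26.cnt = 0  [terminal]
52. n23.acc = 5  [5]
53. n18.hot = true  [A₁.acc > 4]
54. n18.live = 8  [(if S.env then E.depth else A₀.acc) + 12]
55. n18.tag = 2  [A₁.acc - 3]
56. n12.idx = false  [C.tag > 6]
57. n1.idx = false  [S.tag == D.val]
58. n0.hot = false  [S.env == true]
59. n0.live = 6  [6]
60. n0.tag = 10  [10]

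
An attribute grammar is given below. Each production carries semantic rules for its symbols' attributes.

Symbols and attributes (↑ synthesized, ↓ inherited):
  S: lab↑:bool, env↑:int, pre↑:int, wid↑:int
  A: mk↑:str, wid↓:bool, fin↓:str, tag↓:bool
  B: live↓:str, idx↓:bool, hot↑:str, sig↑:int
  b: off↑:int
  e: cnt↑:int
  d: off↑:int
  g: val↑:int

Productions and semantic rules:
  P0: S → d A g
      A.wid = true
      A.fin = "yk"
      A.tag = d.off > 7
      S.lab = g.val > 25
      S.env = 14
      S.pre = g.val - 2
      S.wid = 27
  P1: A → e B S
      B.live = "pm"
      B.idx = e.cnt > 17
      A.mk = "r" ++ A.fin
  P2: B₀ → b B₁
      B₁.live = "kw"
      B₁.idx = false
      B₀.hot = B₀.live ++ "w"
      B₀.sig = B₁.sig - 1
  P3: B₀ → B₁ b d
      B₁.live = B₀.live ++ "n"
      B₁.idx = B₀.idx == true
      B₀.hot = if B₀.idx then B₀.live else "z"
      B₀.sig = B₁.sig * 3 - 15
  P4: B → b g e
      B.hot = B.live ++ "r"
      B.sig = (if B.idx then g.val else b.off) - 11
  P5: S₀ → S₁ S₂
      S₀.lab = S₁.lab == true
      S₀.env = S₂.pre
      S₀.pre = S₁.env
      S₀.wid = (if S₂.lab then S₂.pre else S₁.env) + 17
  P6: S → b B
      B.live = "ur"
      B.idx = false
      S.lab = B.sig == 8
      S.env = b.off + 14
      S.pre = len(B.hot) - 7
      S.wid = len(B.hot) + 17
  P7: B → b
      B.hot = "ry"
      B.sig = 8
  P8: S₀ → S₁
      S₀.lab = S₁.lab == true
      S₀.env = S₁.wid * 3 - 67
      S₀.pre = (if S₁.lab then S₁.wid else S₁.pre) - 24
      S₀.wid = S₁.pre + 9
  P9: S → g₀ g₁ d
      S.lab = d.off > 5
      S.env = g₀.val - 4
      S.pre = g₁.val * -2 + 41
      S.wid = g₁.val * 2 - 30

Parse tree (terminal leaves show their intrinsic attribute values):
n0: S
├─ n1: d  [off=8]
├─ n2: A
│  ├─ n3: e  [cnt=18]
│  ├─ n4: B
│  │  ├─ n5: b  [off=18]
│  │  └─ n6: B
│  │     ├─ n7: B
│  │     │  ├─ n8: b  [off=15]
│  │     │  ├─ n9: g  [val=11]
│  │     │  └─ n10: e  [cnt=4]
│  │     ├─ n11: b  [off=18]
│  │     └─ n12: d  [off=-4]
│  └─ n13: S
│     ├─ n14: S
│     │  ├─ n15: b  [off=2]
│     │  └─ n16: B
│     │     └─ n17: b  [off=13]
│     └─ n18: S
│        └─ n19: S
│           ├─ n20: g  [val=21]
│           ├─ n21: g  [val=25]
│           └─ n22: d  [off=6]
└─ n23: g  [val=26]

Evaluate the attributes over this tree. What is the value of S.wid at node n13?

13

1. n1.off = 8  [terminal]
2. n2.wid = true  [true]
3. n2.fin = "yk"  ["yk"]
4. n2.tag = true  [d.off > 7]
5. n3.cnt = 18  [terminal]
6. n4.live = "pm"  ["pm"]
7. n4.idx = true  [e.cnt > 17]
8. n5.off = 18  [terminal]
9. n6.live = "kw"  ["kw"]
10. n6.idx = false  [false]
11. n7.live = "kwn"  [B₀.live ++ "n"]
12. n7.idx = false  [B₀.idx == true]
13. n8.off = 15  [terminal]
14. n9.val = 11  [terminal]
15. n10.cnt = 4  [terminal]
16. n7.hot = "kwnr"  [B.live ++ "r"]
17. n7.sig = 4  [(if B.idx then g.val else b.off) - 11]
18. n11.off = 18  [terminal]
19. n12.off = -4  [terminal]
20. n6.hot = "z"  [if B₀.idx then B₀.live else "z"]
21. n6.sig = -3  [B₁.sig * 3 - 15]
22. n4.hot = "pmw"  [B₀.live ++ "w"]
23. n4.sig = -4  [B₁.sig - 1]
24. n15.off = 2  [terminal]
25. n16.live = "ur"  ["ur"]
26. n16.idx = false  [false]
27. n17.off = 13  [terminal]
28. n16.hot = "ry"  ["ry"]
29. n16.sig = 8  [8]
30. n14.lab = true  [B.sig == 8]
31. n14.env = 16  [b.off + 14]
32. n14.pre = -5  [len(B.hot) - 7]
33. n14.wid = 19  [len(B.hot) + 17]
34. n20.val = 21  [terminal]
35. n21.val = 25  [terminal]
36. n22.off = 6  [terminal]
37. n19.lab = true  [d.off > 5]
38. n19.env = 17  [g₀.val - 4]
39. n19.pre = -9  [g₁.val * -2 + 41]
40. n19.wid = 20  [g₁.val * 2 - 30]
41. n18.lab = true  [S₁.lab == true]
42. n18.env = -7  [S₁.wid * 3 - 67]
43. n18.pre = -4  [(if S₁.lab then S₁.wid else S₁.pre) - 24]
44. n18.wid = 0  [S₁.pre + 9]
45. n13.lab = true  [S₁.lab == true]
46. n13.env = -4  [S₂.pre]
47. n13.pre = 16  [S₁.env]
48. n13.wid = 13  [(if S₂.lab then S₂.pre else S₁.env) + 17]
49. n2.mk = "ryk"  ["r" ++ A.fin]
50. n23.val = 26  [terminal]
51. n0.lab = true  [g.val > 25]
52. n0.env = 14  [14]
53. n0.pre = 24  [g.val - 2]
54. n0.wid = 27  [27]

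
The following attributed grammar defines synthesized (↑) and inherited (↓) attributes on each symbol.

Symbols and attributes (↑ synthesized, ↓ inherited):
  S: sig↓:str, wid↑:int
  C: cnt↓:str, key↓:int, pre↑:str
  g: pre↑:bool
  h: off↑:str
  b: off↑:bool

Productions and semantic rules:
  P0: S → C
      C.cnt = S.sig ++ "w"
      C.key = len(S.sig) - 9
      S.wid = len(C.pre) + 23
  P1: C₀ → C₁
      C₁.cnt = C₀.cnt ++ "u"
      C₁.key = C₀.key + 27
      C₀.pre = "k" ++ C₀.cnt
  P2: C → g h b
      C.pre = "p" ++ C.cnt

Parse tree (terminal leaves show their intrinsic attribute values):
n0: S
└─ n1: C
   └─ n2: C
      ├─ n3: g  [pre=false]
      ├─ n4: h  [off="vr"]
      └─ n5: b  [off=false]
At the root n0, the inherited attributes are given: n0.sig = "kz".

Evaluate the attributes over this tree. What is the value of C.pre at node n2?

"pkzwu"

1. n0.sig = "kz"  [given at root]
2. n1.cnt = "kzw"  [S.sig ++ "w"]
3. n1.key = -7  [len(S.sig) - 9]
4. n2.cnt = "kzwu"  [C₀.cnt ++ "u"]
5. n2.key = 20  [C₀.key + 27]
6. n3.pre = false  [terminal]
7. n4.off = "vr"  [terminal]
8. n5.off = false  [terminal]
9. n2.pre = "pkzwu"  ["p" ++ C.cnt]
10. n1.pre = "kkzw"  ["k" ++ C₀.cnt]
11. n0.wid = 27  [len(C.pre) + 23]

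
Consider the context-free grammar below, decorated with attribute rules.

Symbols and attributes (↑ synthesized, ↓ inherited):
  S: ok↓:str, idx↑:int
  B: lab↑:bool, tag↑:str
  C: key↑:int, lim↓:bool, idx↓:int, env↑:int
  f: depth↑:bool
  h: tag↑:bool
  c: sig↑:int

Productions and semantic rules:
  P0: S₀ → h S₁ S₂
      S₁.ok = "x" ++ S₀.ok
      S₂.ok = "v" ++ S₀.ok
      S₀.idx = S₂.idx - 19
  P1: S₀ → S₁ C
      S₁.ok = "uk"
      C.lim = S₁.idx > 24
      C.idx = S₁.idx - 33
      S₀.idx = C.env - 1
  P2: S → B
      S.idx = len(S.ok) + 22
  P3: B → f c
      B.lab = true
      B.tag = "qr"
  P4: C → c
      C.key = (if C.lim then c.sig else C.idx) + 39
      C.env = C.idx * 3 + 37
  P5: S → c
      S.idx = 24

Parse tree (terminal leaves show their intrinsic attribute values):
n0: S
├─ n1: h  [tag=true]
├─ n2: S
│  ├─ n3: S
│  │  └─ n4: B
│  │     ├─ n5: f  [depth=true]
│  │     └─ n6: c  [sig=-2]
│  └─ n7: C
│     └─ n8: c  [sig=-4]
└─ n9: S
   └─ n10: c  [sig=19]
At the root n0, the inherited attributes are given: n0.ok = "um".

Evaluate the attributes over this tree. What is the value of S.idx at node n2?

1. n0.ok = "um"  [given at root]
2. n1.tag = true  [terminal]
3. n2.ok = "xum"  ["x" ++ S₀.ok]
4. n3.ok = "uk"  ["uk"]
5. n5.depth = true  [terminal]
6. n6.sig = -2  [terminal]
7. n4.lab = true  [true]
8. n4.tag = "qr"  ["qr"]
9. n3.idx = 24  [len(S.ok) + 22]
10. n7.lim = false  [S₁.idx > 24]
11. n7.idx = -9  [S₁.idx - 33]
12. n8.sig = -4  [terminal]
13. n7.key = 30  [(if C.lim then c.sig else C.idx) + 39]
14. n7.env = 10  [C.idx * 3 + 37]
15. n2.idx = 9  [C.env - 1]
16. n9.ok = "vum"  ["v" ++ S₀.ok]
17. n10.sig = 19  [terminal]
18. n9.idx = 24  [24]
19. n0.idx = 5  [S₂.idx - 19]

9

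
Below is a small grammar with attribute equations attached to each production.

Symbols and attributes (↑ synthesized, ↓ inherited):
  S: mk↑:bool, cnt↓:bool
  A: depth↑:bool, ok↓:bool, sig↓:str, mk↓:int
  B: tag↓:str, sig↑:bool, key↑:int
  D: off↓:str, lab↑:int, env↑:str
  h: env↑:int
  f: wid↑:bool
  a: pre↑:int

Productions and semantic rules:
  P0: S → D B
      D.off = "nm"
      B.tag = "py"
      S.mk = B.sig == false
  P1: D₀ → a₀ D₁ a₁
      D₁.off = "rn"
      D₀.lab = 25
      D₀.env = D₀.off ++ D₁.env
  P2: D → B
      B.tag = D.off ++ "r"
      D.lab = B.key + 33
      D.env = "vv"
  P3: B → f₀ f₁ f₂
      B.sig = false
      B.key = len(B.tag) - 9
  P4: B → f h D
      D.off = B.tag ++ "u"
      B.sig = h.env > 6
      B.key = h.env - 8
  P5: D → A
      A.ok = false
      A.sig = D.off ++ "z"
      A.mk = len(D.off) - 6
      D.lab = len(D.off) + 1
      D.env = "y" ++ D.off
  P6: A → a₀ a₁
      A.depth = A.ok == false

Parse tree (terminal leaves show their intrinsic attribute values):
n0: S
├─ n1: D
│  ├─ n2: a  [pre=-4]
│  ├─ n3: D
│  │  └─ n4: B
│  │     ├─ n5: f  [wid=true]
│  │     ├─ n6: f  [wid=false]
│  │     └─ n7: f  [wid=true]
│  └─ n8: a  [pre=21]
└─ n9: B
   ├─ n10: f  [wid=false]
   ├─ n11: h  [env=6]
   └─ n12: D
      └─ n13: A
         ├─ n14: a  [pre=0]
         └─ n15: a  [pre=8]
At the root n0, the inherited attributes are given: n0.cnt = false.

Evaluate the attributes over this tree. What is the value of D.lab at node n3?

27

1. n0.cnt = false  [given at root]
2. n1.off = "nm"  ["nm"]
3. n2.pre = -4  [terminal]
4. n3.off = "rn"  ["rn"]
5. n4.tag = "rnr"  [D.off ++ "r"]
6. n5.wid = true  [terminal]
7. n6.wid = false  [terminal]
8. n7.wid = true  [terminal]
9. n4.sig = false  [false]
10. n4.key = -6  [len(B.tag) - 9]
11. n3.lab = 27  [B.key + 33]
12. n3.env = "vv"  ["vv"]
13. n8.pre = 21  [terminal]
14. n1.lab = 25  [25]
15. n1.env = "nmvv"  [D₀.off ++ D₁.env]
16. n9.tag = "py"  ["py"]
17. n10.wid = false  [terminal]
18. n11.env = 6  [terminal]
19. n12.off = "pyu"  [B.tag ++ "u"]
20. n13.ok = false  [false]
21. n13.sig = "pyuz"  [D.off ++ "z"]
22. n13.mk = -3  [len(D.off) - 6]
23. n14.pre = 0  [terminal]
24. n15.pre = 8  [terminal]
25. n13.depth = true  [A.ok == false]
26. n12.lab = 4  [len(D.off) + 1]
27. n12.env = "ypyu"  ["y" ++ D.off]
28. n9.sig = false  [h.env > 6]
29. n9.key = -2  [h.env - 8]
30. n0.mk = true  [B.sig == false]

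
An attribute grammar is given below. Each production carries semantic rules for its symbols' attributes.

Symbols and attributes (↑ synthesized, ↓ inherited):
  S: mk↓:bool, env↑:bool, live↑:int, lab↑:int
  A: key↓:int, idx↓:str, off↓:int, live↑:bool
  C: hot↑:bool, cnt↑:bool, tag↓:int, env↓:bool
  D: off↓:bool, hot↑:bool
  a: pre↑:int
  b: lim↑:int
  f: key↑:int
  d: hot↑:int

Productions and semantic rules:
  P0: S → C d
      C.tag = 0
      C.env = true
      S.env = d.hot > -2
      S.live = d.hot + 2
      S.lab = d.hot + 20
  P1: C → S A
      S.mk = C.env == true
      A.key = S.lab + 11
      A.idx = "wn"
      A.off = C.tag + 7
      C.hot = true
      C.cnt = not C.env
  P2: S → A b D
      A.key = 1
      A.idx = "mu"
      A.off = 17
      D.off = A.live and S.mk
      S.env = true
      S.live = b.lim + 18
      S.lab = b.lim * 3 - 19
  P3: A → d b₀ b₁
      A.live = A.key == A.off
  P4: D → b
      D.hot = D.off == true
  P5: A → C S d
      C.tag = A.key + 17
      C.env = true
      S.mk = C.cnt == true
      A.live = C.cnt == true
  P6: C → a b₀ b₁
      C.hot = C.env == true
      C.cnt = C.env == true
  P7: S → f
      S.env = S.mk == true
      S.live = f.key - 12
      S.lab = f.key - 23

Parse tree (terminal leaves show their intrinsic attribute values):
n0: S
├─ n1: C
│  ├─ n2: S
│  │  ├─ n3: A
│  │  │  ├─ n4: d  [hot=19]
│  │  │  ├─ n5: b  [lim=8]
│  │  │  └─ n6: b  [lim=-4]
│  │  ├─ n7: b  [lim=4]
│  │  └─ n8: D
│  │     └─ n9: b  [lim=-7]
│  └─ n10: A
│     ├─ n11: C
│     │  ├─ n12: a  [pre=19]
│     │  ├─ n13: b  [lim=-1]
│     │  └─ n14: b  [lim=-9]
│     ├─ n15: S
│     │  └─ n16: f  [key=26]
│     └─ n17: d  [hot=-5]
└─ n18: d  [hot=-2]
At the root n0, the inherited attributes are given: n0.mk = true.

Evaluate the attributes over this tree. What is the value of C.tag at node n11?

21

1. n0.mk = true  [given at root]
2. n1.tag = 0  [0]
3. n1.env = true  [true]
4. n2.mk = true  [C.env == true]
5. n3.key = 1  [1]
6. n3.idx = "mu"  ["mu"]
7. n3.off = 17  [17]
8. n4.hot = 19  [terminal]
9. n5.lim = 8  [terminal]
10. n6.lim = -4  [terminal]
11. n3.live = false  [A.key == A.off]
12. n7.lim = 4  [terminal]
13. n8.off = false  [A.live and S.mk]
14. n9.lim = -7  [terminal]
15. n8.hot = false  [D.off == true]
16. n2.env = true  [true]
17. n2.live = 22  [b.lim + 18]
18. n2.lab = -7  [b.lim * 3 - 19]
19. n10.key = 4  [S.lab + 11]
20. n10.idx = "wn"  ["wn"]
21. n10.off = 7  [C.tag + 7]
22. n11.tag = 21  [A.key + 17]
23. n11.env = true  [true]
24. n12.pre = 19  [terminal]
25. n13.lim = -1  [terminal]
26. n14.lim = -9  [terminal]
27. n11.hot = true  [C.env == true]
28. n11.cnt = true  [C.env == true]
29. n15.mk = true  [C.cnt == true]
30. n16.key = 26  [terminal]
31. n15.env = true  [S.mk == true]
32. n15.live = 14  [f.key - 12]
33. n15.lab = 3  [f.key - 23]
34. n17.hot = -5  [terminal]
35. n10.live = true  [C.cnt == true]
36. n1.hot = true  [true]
37. n1.cnt = false  [not C.env]
38. n18.hot = -2  [terminal]
39. n0.env = false  [d.hot > -2]
40. n0.live = 0  [d.hot + 2]
41. n0.lab = 18  [d.hot + 20]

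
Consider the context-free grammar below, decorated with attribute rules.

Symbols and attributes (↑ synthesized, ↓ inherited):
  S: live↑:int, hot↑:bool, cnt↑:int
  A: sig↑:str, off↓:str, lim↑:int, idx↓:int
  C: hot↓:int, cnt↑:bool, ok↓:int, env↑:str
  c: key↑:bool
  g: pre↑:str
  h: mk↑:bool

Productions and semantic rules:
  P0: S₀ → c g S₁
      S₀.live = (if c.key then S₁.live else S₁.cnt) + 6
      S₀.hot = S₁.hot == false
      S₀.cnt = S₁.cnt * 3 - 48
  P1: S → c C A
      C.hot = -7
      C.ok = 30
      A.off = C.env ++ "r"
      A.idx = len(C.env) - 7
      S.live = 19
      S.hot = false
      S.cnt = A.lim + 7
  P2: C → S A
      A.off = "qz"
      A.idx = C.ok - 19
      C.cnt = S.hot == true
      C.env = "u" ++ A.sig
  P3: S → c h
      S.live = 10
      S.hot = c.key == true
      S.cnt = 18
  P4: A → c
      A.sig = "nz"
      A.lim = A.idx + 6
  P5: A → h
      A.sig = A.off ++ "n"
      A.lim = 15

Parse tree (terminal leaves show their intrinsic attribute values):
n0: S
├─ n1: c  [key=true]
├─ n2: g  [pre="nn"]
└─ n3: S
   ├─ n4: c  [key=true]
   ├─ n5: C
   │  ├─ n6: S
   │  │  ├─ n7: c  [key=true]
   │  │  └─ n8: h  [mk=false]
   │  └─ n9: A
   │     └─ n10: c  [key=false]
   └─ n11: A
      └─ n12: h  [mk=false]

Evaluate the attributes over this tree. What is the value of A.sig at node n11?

1. n1.key = true  [terminal]
2. n2.pre = "nn"  [terminal]
3. n4.key = true  [terminal]
4. n5.hot = -7  [-7]
5. n5.ok = 30  [30]
6. n7.key = true  [terminal]
7. n8.mk = false  [terminal]
8. n6.live = 10  [10]
9. n6.hot = true  [c.key == true]
10. n6.cnt = 18  [18]
11. n9.off = "qz"  ["qz"]
12. n9.idx = 11  [C.ok - 19]
13. n10.key = false  [terminal]
14. n9.sig = "nz"  ["nz"]
15. n9.lim = 17  [A.idx + 6]
16. n5.cnt = true  [S.hot == true]
17. n5.env = "unz"  ["u" ++ A.sig]
18. n11.off = "unzr"  [C.env ++ "r"]
19. n11.idx = -4  [len(C.env) - 7]
20. n12.mk = false  [terminal]
21. n11.sig = "unzrn"  [A.off ++ "n"]
22. n11.lim = 15  [15]
23. n3.live = 19  [19]
24. n3.hot = false  [false]
25. n3.cnt = 22  [A.lim + 7]
26. n0.live = 25  [(if c.key then S₁.live else S₁.cnt) + 6]
27. n0.hot = true  [S₁.hot == false]
28. n0.cnt = 18  [S₁.cnt * 3 - 48]

"unzrn"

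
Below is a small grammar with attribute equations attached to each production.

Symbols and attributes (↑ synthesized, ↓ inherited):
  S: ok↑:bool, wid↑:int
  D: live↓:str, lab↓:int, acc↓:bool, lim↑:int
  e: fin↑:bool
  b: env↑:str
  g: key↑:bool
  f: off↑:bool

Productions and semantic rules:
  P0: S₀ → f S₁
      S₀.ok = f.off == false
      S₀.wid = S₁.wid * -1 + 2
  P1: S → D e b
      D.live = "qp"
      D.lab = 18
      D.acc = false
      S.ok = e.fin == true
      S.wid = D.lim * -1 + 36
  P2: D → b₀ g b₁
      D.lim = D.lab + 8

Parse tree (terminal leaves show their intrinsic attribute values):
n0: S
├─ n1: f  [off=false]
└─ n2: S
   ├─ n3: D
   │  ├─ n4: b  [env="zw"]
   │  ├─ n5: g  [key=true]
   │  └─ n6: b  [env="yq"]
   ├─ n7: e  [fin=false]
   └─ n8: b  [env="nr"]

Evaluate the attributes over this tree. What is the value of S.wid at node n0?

1. n1.off = false  [terminal]
2. n3.live = "qp"  ["qp"]
3. n3.lab = 18  [18]
4. n3.acc = false  [false]
5. n4.env = "zw"  [terminal]
6. n5.key = true  [terminal]
7. n6.env = "yq"  [terminal]
8. n3.lim = 26  [D.lab + 8]
9. n7.fin = false  [terminal]
10. n8.env = "nr"  [terminal]
11. n2.ok = false  [e.fin == true]
12. n2.wid = 10  [D.lim * -1 + 36]
13. n0.ok = true  [f.off == false]
14. n0.wid = -8  [S₁.wid * -1 + 2]

-8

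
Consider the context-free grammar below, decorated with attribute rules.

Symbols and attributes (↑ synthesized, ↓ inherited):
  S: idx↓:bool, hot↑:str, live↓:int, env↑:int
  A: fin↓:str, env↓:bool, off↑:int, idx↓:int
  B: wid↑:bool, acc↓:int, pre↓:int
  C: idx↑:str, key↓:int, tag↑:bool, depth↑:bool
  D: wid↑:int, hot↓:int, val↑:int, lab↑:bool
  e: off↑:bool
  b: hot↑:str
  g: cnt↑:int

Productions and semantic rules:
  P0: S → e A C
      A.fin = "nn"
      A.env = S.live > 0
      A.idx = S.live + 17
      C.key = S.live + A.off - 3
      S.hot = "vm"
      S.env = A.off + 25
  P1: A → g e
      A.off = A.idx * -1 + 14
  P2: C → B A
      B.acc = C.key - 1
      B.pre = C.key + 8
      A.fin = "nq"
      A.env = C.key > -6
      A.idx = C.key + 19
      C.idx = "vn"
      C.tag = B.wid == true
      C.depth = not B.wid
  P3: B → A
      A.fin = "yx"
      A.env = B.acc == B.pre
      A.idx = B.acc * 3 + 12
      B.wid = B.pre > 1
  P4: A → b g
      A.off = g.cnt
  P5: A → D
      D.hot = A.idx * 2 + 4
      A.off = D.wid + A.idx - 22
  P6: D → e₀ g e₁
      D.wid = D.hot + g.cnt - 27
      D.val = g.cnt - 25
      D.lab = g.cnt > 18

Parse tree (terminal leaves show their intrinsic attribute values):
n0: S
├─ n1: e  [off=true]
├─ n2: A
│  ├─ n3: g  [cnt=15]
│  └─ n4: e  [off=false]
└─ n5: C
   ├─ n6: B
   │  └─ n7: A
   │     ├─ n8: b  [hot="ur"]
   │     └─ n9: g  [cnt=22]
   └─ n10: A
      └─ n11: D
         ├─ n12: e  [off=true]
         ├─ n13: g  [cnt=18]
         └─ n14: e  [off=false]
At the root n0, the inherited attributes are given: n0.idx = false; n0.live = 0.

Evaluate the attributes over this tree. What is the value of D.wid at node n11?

21

1. n0.idx = false  [given at root]
2. n0.live = 0  [given at root]
3. n1.off = true  [terminal]
4. n2.fin = "nn"  ["nn"]
5. n2.env = false  [S.live > 0]
6. n2.idx = 17  [S.live + 17]
7. n3.cnt = 15  [terminal]
8. n4.off = false  [terminal]
9. n2.off = -3  [A.idx * -1 + 14]
10. n5.key = -6  [S.live + A.off - 3]
11. n6.acc = -7  [C.key - 1]
12. n6.pre = 2  [C.key + 8]
13. n7.fin = "yx"  ["yx"]
14. n7.env = false  [B.acc == B.pre]
15. n7.idx = -9  [B.acc * 3 + 12]
16. n8.hot = "ur"  [terminal]
17. n9.cnt = 22  [terminal]
18. n7.off = 22  [g.cnt]
19. n6.wid = true  [B.pre > 1]
20. n10.fin = "nq"  ["nq"]
21. n10.env = false  [C.key > -6]
22. n10.idx = 13  [C.key + 19]
23. n11.hot = 30  [A.idx * 2 + 4]
24. n12.off = true  [terminal]
25. n13.cnt = 18  [terminal]
26. n14.off = false  [terminal]
27. n11.wid = 21  [D.hot + g.cnt - 27]
28. n11.val = -7  [g.cnt - 25]
29. n11.lab = false  [g.cnt > 18]
30. n10.off = 12  [D.wid + A.idx - 22]
31. n5.idx = "vn"  ["vn"]
32. n5.tag = true  [B.wid == true]
33. n5.depth = false  [not B.wid]
34. n0.hot = "vm"  ["vm"]
35. n0.env = 22  [A.off + 25]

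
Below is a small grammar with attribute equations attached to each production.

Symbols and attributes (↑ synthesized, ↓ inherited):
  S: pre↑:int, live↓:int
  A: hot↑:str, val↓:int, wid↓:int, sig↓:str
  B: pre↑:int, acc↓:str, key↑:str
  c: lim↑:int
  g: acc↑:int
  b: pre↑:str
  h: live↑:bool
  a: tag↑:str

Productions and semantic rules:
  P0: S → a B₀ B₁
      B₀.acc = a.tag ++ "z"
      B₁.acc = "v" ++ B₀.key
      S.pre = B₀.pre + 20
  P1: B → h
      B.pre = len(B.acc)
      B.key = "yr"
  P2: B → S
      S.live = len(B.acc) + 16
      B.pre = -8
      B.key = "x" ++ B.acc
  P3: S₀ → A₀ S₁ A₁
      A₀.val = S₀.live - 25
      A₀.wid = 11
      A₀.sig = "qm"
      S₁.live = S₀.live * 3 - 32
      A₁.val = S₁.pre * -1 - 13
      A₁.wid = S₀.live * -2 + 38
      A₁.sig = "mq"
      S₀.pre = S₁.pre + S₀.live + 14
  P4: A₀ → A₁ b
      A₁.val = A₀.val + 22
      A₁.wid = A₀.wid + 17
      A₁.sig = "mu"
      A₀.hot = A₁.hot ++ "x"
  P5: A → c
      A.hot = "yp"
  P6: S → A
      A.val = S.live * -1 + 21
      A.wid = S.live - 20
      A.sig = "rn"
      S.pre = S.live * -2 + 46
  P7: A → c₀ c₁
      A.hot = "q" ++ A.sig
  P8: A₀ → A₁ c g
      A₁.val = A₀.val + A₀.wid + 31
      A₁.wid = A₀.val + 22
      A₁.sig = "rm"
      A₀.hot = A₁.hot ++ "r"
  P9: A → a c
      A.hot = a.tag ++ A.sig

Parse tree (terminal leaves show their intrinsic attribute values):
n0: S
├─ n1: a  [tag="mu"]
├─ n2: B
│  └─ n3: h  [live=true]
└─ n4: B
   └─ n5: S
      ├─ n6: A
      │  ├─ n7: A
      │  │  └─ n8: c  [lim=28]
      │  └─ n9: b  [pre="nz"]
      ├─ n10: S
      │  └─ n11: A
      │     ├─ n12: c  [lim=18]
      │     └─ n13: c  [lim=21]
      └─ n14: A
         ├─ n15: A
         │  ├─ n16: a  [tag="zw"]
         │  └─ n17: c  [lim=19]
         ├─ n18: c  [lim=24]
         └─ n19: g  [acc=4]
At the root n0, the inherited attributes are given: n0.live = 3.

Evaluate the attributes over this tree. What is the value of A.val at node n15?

22

1. n0.live = 3  [given at root]
2. n1.tag = "mu"  [terminal]
3. n2.acc = "muz"  [a.tag ++ "z"]
4. n3.live = true  [terminal]
5. n2.pre = 3  [len(B.acc)]
6. n2.key = "yr"  ["yr"]
7. n4.acc = "vyr"  ["v" ++ B₀.key]
8. n5.live = 19  [len(B.acc) + 16]
9. n6.val = -6  [S₀.live - 25]
10. n6.wid = 11  [11]
11. n6.sig = "qm"  ["qm"]
12. n7.val = 16  [A₀.val + 22]
13. n7.wid = 28  [A₀.wid + 17]
14. n7.sig = "mu"  ["mu"]
15. n8.lim = 28  [terminal]
16. n7.hot = "yp"  ["yp"]
17. n9.pre = "nz"  [terminal]
18. n6.hot = "ypx"  [A₁.hot ++ "x"]
19. n10.live = 25  [S₀.live * 3 - 32]
20. n11.val = -4  [S.live * -1 + 21]
21. n11.wid = 5  [S.live - 20]
22. n11.sig = "rn"  ["rn"]
23. n12.lim = 18  [terminal]
24. n13.lim = 21  [terminal]
25. n11.hot = "qrn"  ["q" ++ A.sig]
26. n10.pre = -4  [S.live * -2 + 46]
27. n14.val = -9  [S₁.pre * -1 - 13]
28. n14.wid = 0  [S₀.live * -2 + 38]
29. n14.sig = "mq"  ["mq"]
30. n15.val = 22  [A₀.val + A₀.wid + 31]
31. n15.wid = 13  [A₀.val + 22]
32. n15.sig = "rm"  ["rm"]
33. n16.tag = "zw"  [terminal]
34. n17.lim = 19  [terminal]
35. n15.hot = "zwrm"  [a.tag ++ A.sig]
36. n18.lim = 24  [terminal]
37. n19.acc = 4  [terminal]
38. n14.hot = "zwrmr"  [A₁.hot ++ "r"]
39. n5.pre = 29  [S₁.pre + S₀.live + 14]
40. n4.pre = -8  [-8]
41. n4.key = "xvyr"  ["x" ++ B.acc]
42. n0.pre = 23  [B₀.pre + 20]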